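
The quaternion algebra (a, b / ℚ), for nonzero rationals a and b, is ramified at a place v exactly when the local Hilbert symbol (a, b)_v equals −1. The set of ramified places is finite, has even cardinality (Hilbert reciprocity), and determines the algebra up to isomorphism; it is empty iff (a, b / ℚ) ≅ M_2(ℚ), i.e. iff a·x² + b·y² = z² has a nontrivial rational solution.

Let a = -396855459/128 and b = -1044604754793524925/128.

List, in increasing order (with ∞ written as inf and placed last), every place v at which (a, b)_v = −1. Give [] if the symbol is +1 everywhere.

(a, b) ≡ (-1799798, -26) mod (ℚ^×)²; places V = {2, 3, 5, 7, 11, 13, 29, 31, ∞}.
(a,b)_∞: sgn(-1799798)=−, sgn(-26)=−, so -1.
(a,b)_5: α=0, u≡2; β=2, v≡1 (mod 5); (2|5)=-1, (1|5)=+1; sign (−1)^0·-1^2·+1^0 = +1.
(a,b)_31: α=1, u≡16; β=2, v≡25 (mod 31); (16|31)=+1, (25|31)=+1; sign (−1)^0·+1^2·+1^1 = +1.
(a,b)_11: α=1, u≡6; β=2, v≡10 (mod 11); (6|11)=-1, (10|11)=-1; sign (−1)^0·-1^2·-1^1 = -1.
(a,b)_29: α=1, u≡14; β=2, v≡2 (mod 29); (14|29)=-1, (2|29)=-1; sign (−1)^0·-1^2·-1^1 = -1.
(a,b)_3: α=2, u≡1; β=4, v≡1 (mod 3); (1|3)=+1, (1|3)=+1; sign (−1)^0·+1^4·+1^2 = +1.
(a,b)_13: α=1, u≡1; β=3, v≡5 (mod 13); (1|13)=+1, (5|13)=-1; sign (−1)^0·+1^3·-1^1 = -1.
(a,b)_7: α=3, u≡5; β=4, v≡4 (mod 7); (5|7)=-1, (4|7)=+1; sign (−1)^0·-1^4·+1^3 = +1.
(a,b)_2: α=-7, β=-7; u≡5, v≡3 (mod 8); ε(u)ε(v)=0·1, αω(v)=-7·1, βω(u)=-7·1; sum ≡ 0  ⇒  +1.
Ram(-1799798, -26) = {11, 13, 29, ∞}; no ℚ_11-point on the conic.

[11, 13, 29, inf]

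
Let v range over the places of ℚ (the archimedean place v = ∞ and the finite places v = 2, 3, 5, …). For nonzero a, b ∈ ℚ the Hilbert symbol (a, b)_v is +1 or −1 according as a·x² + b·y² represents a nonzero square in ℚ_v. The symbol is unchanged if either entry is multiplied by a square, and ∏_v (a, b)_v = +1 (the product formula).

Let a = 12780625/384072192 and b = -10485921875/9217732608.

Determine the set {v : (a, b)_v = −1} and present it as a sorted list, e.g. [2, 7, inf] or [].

[2, 7]

(a, b) ≡ (42, -77) mod (ℚ^×)²; places V = {2, 3, 5, 7, 11, 13, 19, ∞}.
(a,b)_13: α=2, u≡3; β=2, v≡1 (mod 13); (3|13)=+1, (1|13)=+1; sign (−1)^0·+1^2·+1^2 = +1.
(a,b)_11: α=2, u≡4; β=1, v≡1 (mod 11); (4|11)=+1, (1|11)=+1; sign (−1)^0·+1^1·+1^2 = +1.
(a,b)_7: α=-3, u≡6; β=-3, v≡6 (mod 7); (6|7)=-1, (6|7)=-1; sign (−1)^1·-1^-3·-1^-3 = -1.
(a,b)_3: α=-7, u≡2; β=-8, v≡1 (mod 3); (2|3)=-1, (1|3)=+1; sign (−1)^0·-1^-8·+1^-7 = +1.
(a,b)_19: α=0, u≡5; β=2, v≡15 (mod 19); (5|19)=+1, (15|19)=-1; sign (−1)^0·+1^2·-1^0 = +1.
(a,b)_5: α=4, u≡2; β=6, v≡2 (mod 5); (2|5)=-1, (2|5)=-1; sign (−1)^0·-1^6·-1^4 = +1.
(a,b)_2: α=-9, β=-12; u≡5, v≡3 (mod 8); ε(u)ε(v)=0·1, αω(v)=-9·1, βω(u)=-12·1; sum ≡ 1  ⇒  -1.
(a,b)_∞: sgn(42)=+, sgn(-77)=−, so +1.
(42, -77 / ℚ) ramifies at {2, 7}: a division algebra.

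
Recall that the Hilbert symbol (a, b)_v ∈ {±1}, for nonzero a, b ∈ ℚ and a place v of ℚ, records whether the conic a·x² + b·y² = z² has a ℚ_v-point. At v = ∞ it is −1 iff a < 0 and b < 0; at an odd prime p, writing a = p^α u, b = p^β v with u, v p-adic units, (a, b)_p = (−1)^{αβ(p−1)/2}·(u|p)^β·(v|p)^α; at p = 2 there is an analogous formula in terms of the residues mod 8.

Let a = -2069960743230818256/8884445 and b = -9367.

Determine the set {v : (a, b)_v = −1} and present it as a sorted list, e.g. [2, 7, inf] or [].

(a, b) ≡ (-1105, -9367) mod (ℚ^×)²; places V = {2, 3, 5, 7, 13, 17, 19, 29, 31, 41, 43, ∞}.
(a,b)_31: α=-2, u≡12; β=0, v≡26 (mod 31); (12|31)=-1, (26|31)=-1; sign (−1)^0·-1^0·-1^-2 = +1.
(a,b)_3: α=4, u≡2; β=0, v≡2 (mod 3); (2|3)=-1, (2|3)=-1; sign (−1)^0·-1^0·-1^4 = +1.
(a,b)_7: α=2, u≡1; β=0, v≡6 (mod 7); (1|7)=+1, (6|7)=-1; sign (−1)^0·+1^0·-1^2 = +1.
(a,b)_43: α=-2, u≡10; β=0, v≡7 (mod 43); (10|43)=+1, (7|43)=-1; sign (−1)^0·+1^0·-1^-2 = +1.
(a,b)_13: α=1, u≡11; β=0, v≡6 (mod 13); (11|13)=-1, (6|13)=-1; sign (−1)^0·-1^0·-1^1 = -1.
(a,b)_17: α=3, u≡6; β=1, v≡10 (mod 17); (6|17)=-1, (10|17)=-1; sign (−1)^0·-1^1·-1^3 = +1.
(a,b)_29: α=2, u≡14; β=1, v≡25 (mod 29); (14|29)=-1, (25|29)=+1; sign (−1)^0·-1^1·+1^2 = -1.
(a,b)_5: α=-1, u≡1; β=0, v≡3 (mod 5); (1|5)=+1, (3|5)=-1; sign (−1)^0·+1^0·-1^-1 = -1.
(a,b)_19: α=2, u≡16; β=1, v≡1 (mod 19); (16|19)=+1, (1|19)=+1; sign (−1)^0·+1^1·+1^2 = +1.
(a,b)_2: α=4, β=0; u≡7, v≡1 (mod 8); ε(u)ε(v)=1·0, αω(v)=4·0, βω(u)=0·0; sum ≡ 0  ⇒  +1.
(a,b)_∞: sgn(-1105)=−, sgn(-9367)=−, so -1.
(a,b)_41: α=2, u≡21; β=0, v≡22 (mod 41); (21|41)=+1, (22|41)=-1; sign (−1)^0·+1^0·-1^2 = +1.
Ram(-1105, -9367) = {5, 13, 29, ∞}; no ℚ_5-point on the conic.

[5, 13, 29, inf]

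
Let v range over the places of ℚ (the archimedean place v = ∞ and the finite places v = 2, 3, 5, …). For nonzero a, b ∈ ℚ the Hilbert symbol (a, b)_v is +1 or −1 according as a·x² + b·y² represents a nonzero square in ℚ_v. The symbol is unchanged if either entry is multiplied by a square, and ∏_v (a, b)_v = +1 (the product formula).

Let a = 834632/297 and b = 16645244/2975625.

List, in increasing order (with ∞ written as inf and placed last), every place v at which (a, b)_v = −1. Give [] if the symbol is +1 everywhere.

[3, 7]

(a, b) ≡ (66, 119) mod (ℚ^×)²; places V = {2, 3, 5, 7, 11, 17, 19, 23, ∞}.
(a,b)_5: α=0, u≡1; β=-4, v≡4 (mod 5); (1|5)=+1, (4|5)=+1; sign (−1)^0·+1^-4·+1^0 = +1.
(a,b)_3: α=-3, u≡1; β=-2, v≡2 (mod 3); (1|3)=+1, (2|3)=-1; sign (−1)^0·+1^-2·-1^-3 = -1.
(a,b)_23: α=0, u≡19; β=-2, v≡4 (mod 23); (19|23)=-1, (4|23)=+1; sign (−1)^0·-1^-2·+1^0 = +1.
(a,b)_∞: sgn(66)=+, sgn(119)=+, so +1.
(a,b)_17: α=2, u≡4; β=3, v≡3 (mod 17); (4|17)=+1, (3|17)=-1; sign (−1)^0·+1^3·-1^2 = +1.
(a,b)_19: α=2, u≡9; β=0, v≡16 (mod 19); (9|19)=+1, (16|19)=+1; sign (−1)^0·+1^0·+1^2 = +1.
(a,b)_11: α=-1, u≡8; β=2, v≡5 (mod 11); (8|11)=-1, (5|11)=+1; sign (−1)^0·-1^2·+1^-1 = +1.
(a,b)_2: α=3, β=2; u≡1, v≡7 (mod 8); ε(u)ε(v)=0·1, αω(v)=3·0, βω(u)=2·0; sum ≡ 0  ⇒  +1.
(a,b)_7: α=0, u≡5; β=1, v≡3 (mod 7); (5|7)=-1, (3|7)=-1; sign (−1)^0·-1^1·-1^0 = -1.
(66, 119 / ℚ) ramifies at {3, 7}: a division algebra.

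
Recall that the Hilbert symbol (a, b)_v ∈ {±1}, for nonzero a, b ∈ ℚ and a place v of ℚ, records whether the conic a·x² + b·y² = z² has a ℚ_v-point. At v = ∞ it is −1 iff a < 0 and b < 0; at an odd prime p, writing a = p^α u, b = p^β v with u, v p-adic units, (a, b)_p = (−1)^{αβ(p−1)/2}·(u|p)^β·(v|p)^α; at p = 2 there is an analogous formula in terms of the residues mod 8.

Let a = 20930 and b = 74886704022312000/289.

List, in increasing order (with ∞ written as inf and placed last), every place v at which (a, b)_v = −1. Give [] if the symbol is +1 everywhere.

Mod squares: a ≡ 20930, b ≡ 131905. Check v ∈ {∞, 2, 3, 5, 7, 13, 17, 23, 31, 37}.
v=31: a=31^0·(≡5), b=31^1·(≡4) mod 31; (5|31)=+1, (4|31)=+1; (−1)^{0·1·15}·(+1)^1·(+1)^0 = +1.
v=2: v_2(a)=1, v_2(b)=6; units ≡ 1, 1 (mod 8); ε·ε+αω+βω = 0·0+1·0+6·0 ≡ 0  ⇒  (a,b)_2 = +1.
v=3: a=3^0·(≡2), b=3^4·(≡1) mod 3; (2|3)=-1, (1|3)=+1; (−1)^{0·4·1}·(-1)^4·(+1)^0 = +1.
v=23: a=23^1·(≡13), b=23^3·(≡4) mod 23; (13|23)=+1, (4|23)=+1; (−1)^{1·3·11}·(+1)^3·(+1)^1 = -1.
v=13: a=13^1·(≡11), b=13^2·(≡6) mod 13; (11|13)=-1, (6|13)=-1; (−1)^{1·2·6}·(-1)^2·(-1)^1 = -1.
v=∞: 20930 > 0 and 131905 > 0  ⇒  (a,b)_∞ = +1.
v=37: a=37^0·(≡25), b=37^1·(≡18) mod 37; (25|37)=+1, (18|37)=-1; (−1)^{0·1·18}·(+1)^1·(-1)^0 = +1.
v=7: a=7^1·(≡1), b=7^2·(≡2) mod 7; (1|7)=+1, (2|7)=+1; (−1)^{1·2·3}·(+1)^2·(+1)^1 = +1.
v=5: a=5^1·(≡1), b=5^3·(≡4) mod 5; (1|5)=+1, (4|5)=+1; (−1)^{1·3·2}·(+1)^3·(+1)^1 = +1.
v=17: a=17^0·(≡3), b=17^-2·(≡4) mod 17; (3|17)=-1, (4|17)=+1; (−1)^{0·-2·8}·(-1)^-2·(+1)^0 = +1.
(20930, 131905 / ℚ) ramifies at {13, 23}: a division algebra.

[13, 23]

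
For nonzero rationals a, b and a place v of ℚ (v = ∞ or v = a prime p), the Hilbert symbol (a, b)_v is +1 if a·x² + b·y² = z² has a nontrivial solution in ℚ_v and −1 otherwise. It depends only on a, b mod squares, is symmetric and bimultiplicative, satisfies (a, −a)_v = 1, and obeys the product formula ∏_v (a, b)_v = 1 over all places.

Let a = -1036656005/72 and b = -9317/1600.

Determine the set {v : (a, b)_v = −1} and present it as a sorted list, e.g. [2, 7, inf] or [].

Mod squares: a ≡ -10, b ≡ -77. Check v ∈ {∞, 2, 3, 5, 7, 11, 17}.
v=17: a=17^2·(≡10), b=17^0·(≡8) mod 17; (10|17)=-1, (8|17)=+1; (−1)^{2·0·8}·(-1)^0·(+1)^2 = +1.
v=2: v_2(a)=-3, v_2(b)=-6; units ≡ 3, 3 (mod 8); ε·ε+αω+βω = 1·1+-3·1+-6·1 ≡ 0  ⇒  (a,b)_2 = +1.
v=11: a=11^4·(≡4), b=11^3·(≡3) mod 11; (4|11)=+1, (3|11)=+1; (−1)^{4·3·5}·(+1)^3·(+1)^4 = +1.
v=∞: -10 < 0 and -77 < 0  ⇒  (a,b)_∞ = -1.
v=5: a=5^1·(≡2), b=5^-2·(≡2) mod 5; (2|5)=-1, (2|5)=-1; (−1)^{1·-2·2}·(-1)^-2·(-1)^1 = -1.
v=3: a=3^-2·(≡2), b=3^0·(≡1) mod 3; (2|3)=-1, (1|3)=+1; (−1)^{-2·0·1}·(-1)^0·(+1)^-2 = +1.
v=7: a=7^2·(≡1), b=7^1·(≡5) mod 7; (1|7)=+1, (5|7)=-1; (−1)^{2·1·3}·(+1)^1·(-1)^2 = +1.
|Ram(-10, -77)| = 2, even; anisotropic at {5, ∞}.

[5, inf]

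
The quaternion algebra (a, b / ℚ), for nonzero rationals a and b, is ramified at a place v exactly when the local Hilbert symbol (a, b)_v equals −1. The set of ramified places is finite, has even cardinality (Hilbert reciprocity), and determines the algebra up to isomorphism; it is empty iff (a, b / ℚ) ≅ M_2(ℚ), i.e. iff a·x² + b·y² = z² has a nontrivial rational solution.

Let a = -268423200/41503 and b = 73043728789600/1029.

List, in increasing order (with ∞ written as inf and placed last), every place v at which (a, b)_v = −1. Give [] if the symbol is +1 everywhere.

[3, 19]

Mod squares: a ≡ -1806, b ≡ 13566. Check v ∈ {∞, 2, 3, 5, 7, 11, 17, 19, 23, 43}.
v=7: a=7^-3·(≡2), b=7^-3·(≡3) mod 7; (2|7)=+1, (3|7)=-1; (−1)^{-3·-3·3}·(+1)^-3·(-1)^-3 = +1.
v=5: a=5^2·(≡4), b=5^2·(≡1) mod 5; (4|5)=+1, (1|5)=+1; (−1)^{2·2·2}·(+1)^2·(+1)^2 = +1.
v=17: a=17^2·(≡2), b=17^3·(≡2) mod 17; (2|17)=+1, (2|17)=+1; (−1)^{2·3·8}·(+1)^3·(+1)^2 = +1.
v=19: a=19^0·(≡14), b=19^1·(≡1) mod 19; (14|19)=-1, (1|19)=+1; (−1)^{0·1·9}·(-1)^1·(+1)^0 = -1.
v=∞: -1806 < 0 and 13566 > 0  ⇒  (a,b)_∞ = +1.
v=11: a=11^-2·(≡5), b=11^0·(≡5) mod 11; (5|11)=+1, (5|11)=+1; (−1)^{-2·0·5}·(+1)^0·(+1)^-2 = +1.
v=23: a=23^0·(≡19), b=23^2·(≡17) mod 23; (19|23)=-1, (17|23)=-1; (−1)^{0·2·11}·(-1)^2·(-1)^0 = +1.
v=43: a=43^1·(≡21), b=43^2·(≡31) mod 43; (21|43)=+1, (31|43)=+1; (−1)^{1·2·21}·(+1)^2·(+1)^1 = +1.
v=3: a=3^3·(≡1), b=3^-1·(≡1) mod 3; (1|3)=+1, (1|3)=+1; (−1)^{3·-1·1}·(+1)^-1·(+1)^3 = -1.
v=2: v_2(a)=5, v_2(b)=5; units ≡ 1, 7 (mod 8); ε·ε+αω+βω = 0·1+5·0+5·0 ≡ 0  ⇒  (a,b)_2 = +1.
(-1806, 13566 / ℚ) ramifies at {3, 19}: a division algebra.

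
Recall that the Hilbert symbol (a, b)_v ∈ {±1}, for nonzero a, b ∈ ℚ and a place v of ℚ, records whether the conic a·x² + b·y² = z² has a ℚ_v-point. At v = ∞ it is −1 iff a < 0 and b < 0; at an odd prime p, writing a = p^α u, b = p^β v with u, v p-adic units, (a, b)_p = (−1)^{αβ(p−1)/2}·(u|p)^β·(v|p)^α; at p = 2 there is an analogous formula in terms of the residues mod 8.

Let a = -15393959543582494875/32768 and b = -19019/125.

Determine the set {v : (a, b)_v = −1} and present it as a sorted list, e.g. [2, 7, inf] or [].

[5, 7, 13, 17, 19, inf]

(a, b) ≡ (-248710, -95095) mod (ℚ^×)²; places V = {2, 3, 5, 7, 11, 13, 17, 19, ∞}.
(a,b)_5: α=3, u≡2; β=-3, v≡1 (mod 5); (2|5)=-1, (1|5)=+1; sign (−1)^0·-1^-3·+1^3 = -1.
(a,b)_19: α=3, u≡5; β=1, v≡4 (mod 19); (5|19)=+1, (4|19)=+1; sign (−1)^1·+1^1·+1^3 = -1.
(a,b)_17: α=1, u≡14; β=0, v≡12 (mod 17); (14|17)=-1, (12|17)=-1; sign (−1)^0·-1^0·-1^1 = -1.
(a,b)_2: α=-15, β=0; u≡5, v≡1 (mod 8); ε(u)ε(v)=0·0, αω(v)=-15·0, βω(u)=0·1; sum ≡ 0  ⇒  +1.
(a,b)_13: α=4, u≡5; β=1, v≡4 (mod 13); (5|13)=-1, (4|13)=+1; sign (−1)^0·-1^1·+1^4 = -1.
(a,b)_∞: sgn(-248710)=−, sgn(-95095)=−, so -1.
(a,b)_11: α=3, u≡7; β=1, v≡5 (mod 11); (7|11)=-1, (5|11)=+1; sign (−1)^1·-1^1·+1^3 = +1.
(a,b)_7: α=3, u≡2; β=1, v≡1 (mod 7); (2|7)=+1, (1|7)=+1; sign (−1)^1·+1^1·+1^3 = -1.
(a,b)_3: α=4, u≡2; β=0, v≡2 (mod 3); (2|3)=-1, (2|3)=-1; sign (−1)^0·-1^0·-1^4 = +1.
(-248710, -95095 / ℚ) ramifies at {5, 7, 13, 17, 19, ∞}: a division algebra.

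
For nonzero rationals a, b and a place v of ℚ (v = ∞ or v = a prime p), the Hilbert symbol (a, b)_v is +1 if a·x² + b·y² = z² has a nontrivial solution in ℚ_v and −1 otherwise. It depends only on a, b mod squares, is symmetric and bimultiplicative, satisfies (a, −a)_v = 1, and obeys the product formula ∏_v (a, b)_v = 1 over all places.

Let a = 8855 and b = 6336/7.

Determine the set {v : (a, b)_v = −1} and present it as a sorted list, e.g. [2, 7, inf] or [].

Mod squares: a ≡ 8855, b ≡ 77. Check v ∈ {∞, 2, 3, 5, 7, 11, 23}.
v=23: a=23^1·(≡17), b=23^0·(≡18) mod 23; (17|23)=-1, (18|23)=+1; (−1)^{1·0·11}·(-1)^0·(+1)^1 = +1.
v=7: a=7^1·(≡5), b=7^-1·(≡1) mod 7; (5|7)=-1, (1|7)=+1; (−1)^{1·-1·3}·(-1)^-1·(+1)^1 = +1.
v=2: v_2(a)=0, v_2(b)=6; units ≡ 7, 5 (mod 8); ε·ε+αω+βω = 1·0+0·1+6·0 ≡ 0  ⇒  (a,b)_2 = +1.
v=3: a=3^0·(≡2), b=3^2·(≡2) mod 3; (2|3)=-1, (2|3)=-1; (−1)^{0·2·1}·(-1)^2·(-1)^0 = +1.
v=11: a=11^1·(≡2), b=11^1·(≡10) mod 11; (2|11)=-1, (10|11)=-1; (−1)^{1·1·5}·(-1)^1·(-1)^1 = -1.
v=∞: 8855 > 0 and 77 > 0  ⇒  (a,b)_∞ = +1.
v=5: a=5^1·(≡1), b=5^0·(≡3) mod 5; (1|5)=+1, (3|5)=-1; (−1)^{1·0·2}·(+1)^0·(-1)^1 = -1.
(8855, 77 / ℚ) ramifies at {5, 11}: a division algebra.

[5, 11]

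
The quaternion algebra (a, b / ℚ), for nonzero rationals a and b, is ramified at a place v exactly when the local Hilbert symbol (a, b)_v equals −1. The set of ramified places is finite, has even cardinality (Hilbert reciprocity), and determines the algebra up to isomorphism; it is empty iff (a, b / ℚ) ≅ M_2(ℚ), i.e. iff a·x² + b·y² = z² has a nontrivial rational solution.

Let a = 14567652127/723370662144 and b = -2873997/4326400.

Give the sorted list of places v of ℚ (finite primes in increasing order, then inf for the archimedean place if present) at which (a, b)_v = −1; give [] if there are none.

[2, 7]

Mod squares: a ≡ 7, b ≡ -133. Check v ∈ {∞, 2, 3, 5, 7, 13, 19, 29, 47}.
v=19: a=19^2·(≡6), b=19^1·(≡3) mod 19; (6|19)=+1, (3|19)=-1; (−1)^{2·1·9}·(+1)^1·(-1)^2 = +1.
v=29: a=29^-2·(≡5), b=29^0·(≡8) mod 29; (5|29)=+1, (8|29)=-1; (−1)^{-2·0·14}·(+1)^0·(-1)^-2 = +1.
v=5: a=5^0·(≡3), b=5^-2·(≡3) mod 5; (3|5)=-1, (3|5)=-1; (−1)^{0·-2·2}·(-1)^-2·(-1)^0 = +1.
v=∞: 7 > 0 and -133 < 0  ⇒  (a,b)_∞ = +1.
v=3: a=3^-2·(≡1), b=3^2·(≡2) mod 3; (1|3)=+1, (2|3)=-1; (−1)^{-2·2·1}·(+1)^2·(-1)^-2 = +1.
v=2: v_2(a)=-8, v_2(b)=-10; units ≡ 7, 3 (mod 8); ε·ε+αω+βω = 1·1+-8·1+-10·0 ≡ 1  ⇒  (a,b)_2 = -1.
v=47: a=47^-2·(≡12), b=47^0·(≡2) mod 47; (12|47)=+1, (2|47)=+1; (−1)^{-2·0·23}·(+1)^0·(+1)^-2 = +1.
v=7: a=7^9·(≡1), b=7^5·(≡4) mod 7; (1|7)=+1, (4|7)=+1; (−1)^{9·5·3}·(+1)^5·(+1)^9 = -1.
v=13: a=13^-2·(≡11), b=13^-2·(≡10) mod 13; (11|13)=-1, (10|13)=+1; (−1)^{-2·-2·6}·(-1)^-2·(+1)^-2 = +1.
Ram(7, -133) = {2, 7}; no ℚ_2-point on the conic.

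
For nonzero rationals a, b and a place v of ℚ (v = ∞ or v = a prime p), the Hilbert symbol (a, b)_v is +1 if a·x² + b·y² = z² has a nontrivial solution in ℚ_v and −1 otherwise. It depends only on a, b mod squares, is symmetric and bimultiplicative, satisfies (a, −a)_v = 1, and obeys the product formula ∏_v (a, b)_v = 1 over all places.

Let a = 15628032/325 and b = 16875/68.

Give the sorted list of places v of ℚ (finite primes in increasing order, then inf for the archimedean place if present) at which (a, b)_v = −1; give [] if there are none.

(a, b) ≡ (88179, 51) mod (ℚ^×)²; places V = {2, 3, 5, 7, 13, 17, 19, ∞}.
(a,b)_19: α=1, u≡9; β=0, v≡2 (mod 19); (9|19)=+1, (2|19)=-1; sign (−1)^0·+1^0·-1^1 = -1.
(a,b)_5: α=-2, u≡4; β=4, v≡4 (mod 5); (4|5)=+1, (4|5)=+1; sign (−1)^0·+1^4·+1^-2 = +1.
(a,b)_2: α=8, β=-2; u≡3, v≡3 (mod 8); ε(u)ε(v)=1·1, αω(v)=8·1, βω(u)=-2·1; sum ≡ 1  ⇒  -1.
(a,b)_7: α=1, u≡1; β=0, v≡1 (mod 7); (1|7)=+1, (1|7)=+1; sign (−1)^0·+1^0·+1^1 = +1.
(a,b)_13: α=-1, u≡9; β=0, v≡9 (mod 13); (9|13)=+1, (9|13)=+1; sign (−1)^0·+1^0·+1^-1 = +1.
(a,b)_∞: sgn(88179)=+, sgn(51)=+, so +1.
(a,b)_3: α=3, u≡2; β=3, v≡2 (mod 3); (2|3)=-1, (2|3)=-1; sign (−1)^1·-1^3·-1^3 = -1.
(a,b)_17: α=1, u≡2; β=-1, v≡7 (mod 17); (2|17)=+1, (7|17)=-1; sign (−1)^0·+1^-1·-1^1 = -1.
Ram(88179, 51) = {2, 3, 17, 19}; no ℚ_2-point on the conic.

[2, 3, 17, 19]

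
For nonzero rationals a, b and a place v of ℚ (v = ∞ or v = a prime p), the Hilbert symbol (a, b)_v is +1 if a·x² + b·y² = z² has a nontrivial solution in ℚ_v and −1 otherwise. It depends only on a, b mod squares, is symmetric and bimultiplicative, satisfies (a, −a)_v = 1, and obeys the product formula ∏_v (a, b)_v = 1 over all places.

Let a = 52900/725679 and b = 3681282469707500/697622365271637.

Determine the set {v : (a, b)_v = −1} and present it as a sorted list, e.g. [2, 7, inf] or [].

Mod squares: a ≡ 31, b ≡ 18879. Check v ∈ {∞, 2, 3, 5, 7, 13, 17, 23, 29, 31}.
v=5: a=5^2·(≡4), b=5^4·(≡1) mod 5; (4|5)=+1, (1|5)=+1; (−1)^{2·4·2}·(+1)^4·(+1)^2 = +1.
v=31: a=31^-1·(≡19), b=31^-1·(≡5) mod 31; (19|31)=+1, (5|31)=+1; (−1)^{-1·-1·15}·(+1)^-1·(+1)^-1 = -1.
v=23: a=23^2·(≡9), b=23^6·(≡22) mod 23; (9|23)=+1, (22|23)=-1; (−1)^{2·6·11}·(+1)^6·(-1)^2 = +1.
v=17: a=17^-2·(≡11), b=17^-4·(≡8) mod 17; (11|17)=-1, (8|17)=+1; (−1)^{-2·-4·8}·(-1)^-4·(+1)^-2 = +1.
v=2: v_2(a)=2, v_2(b)=2; units ≡ 7, 7 (mod 8); ε·ε+αω+βω = 1·1+2·0+2·0 ≡ 1  ⇒  (a,b)_2 = -1.
v=29: a=29^0·(≡10), b=29^1·(≡16) mod 29; (10|29)=-1, (16|29)=+1; (−1)^{0·1·14}·(-1)^1·(+1)^0 = -1.
v=3: a=3^-4·(≡1), b=3^-13·(≡2) mod 3; (1|3)=+1, (2|3)=-1; (−1)^{-4·-13·1}·(+1)^-13·(-1)^-4 = +1.
v=13: a=13^0·(≡7), b=13^-2·(≡12) mod 13; (7|13)=-1, (12|13)=+1; (−1)^{0·-2·6}·(-1)^-2·(+1)^0 = +1.
v=7: a=7^0·(≡5), b=7^3·(≡1) mod 7; (5|7)=-1, (1|7)=+1; (−1)^{0·3·3}·(-1)^3·(+1)^0 = -1.
v=∞: 31 > 0 and 18879 > 0  ⇒  (a,b)_∞ = +1.
Ram(31, 18879) = {2, 7, 29, 31}; no ℚ_2-point on the conic.

[2, 7, 29, 31]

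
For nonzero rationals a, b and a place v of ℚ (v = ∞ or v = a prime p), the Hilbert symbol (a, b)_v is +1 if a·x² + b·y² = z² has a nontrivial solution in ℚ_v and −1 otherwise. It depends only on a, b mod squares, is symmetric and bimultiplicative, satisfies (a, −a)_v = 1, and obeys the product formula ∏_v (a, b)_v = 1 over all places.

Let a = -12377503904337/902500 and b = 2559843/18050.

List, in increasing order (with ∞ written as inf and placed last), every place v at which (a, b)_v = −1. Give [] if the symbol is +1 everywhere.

[2, 17]

Mod squares: a ≡ -17, b ≡ 374. Check v ∈ {∞, 2, 3, 5, 11, 13, 17, 19}.
v=2: v_2(a)=-2, v_2(b)=-1; units ≡ 7, 3 (mod 8); ε·ε+αω+βω = 1·1+-2·1+-1·0 ≡ 1  ⇒  (a,b)_2 = -1.
v=5: a=5^-4·(≡2), b=5^-2·(≡4) mod 5; (2|5)=-1, (4|5)=+1; (−1)^{-4·-2·2}·(-1)^-2·(+1)^-4 = +1.
v=13: a=13^4·(≡4), b=13^2·(≡9) mod 13; (4|13)=+1, (9|13)=+1; (−1)^{4·2·6}·(+1)^2·(+1)^4 = +1.
v=3: a=3^6·(≡1), b=3^4·(≡2) mod 3; (1|3)=+1, (2|3)=-1; (−1)^{6·4·1}·(+1)^4·(-1)^6 = +1.
v=∞: -17 < 0 and 374 > 0  ⇒  (a,b)_∞ = +1.
v=11: a=11^2·(≡1), b=11^1·(≡3) mod 11; (1|11)=+1, (3|11)=+1; (−1)^{2·1·5}·(+1)^1·(+1)^2 = +1.
v=17: a=17^3·(≡1), b=17^1·(≡6) mod 17; (1|17)=+1, (6|17)=-1; (−1)^{3·1·8}·(+1)^1·(-1)^3 = -1.
v=19: a=19^-2·(≡13), b=19^-2·(≡12) mod 19; (13|19)=-1, (12|19)=-1; (−1)^{-2·-2·9}·(-1)^-2·(-1)^-2 = +1.
(-17, 374 / ℚ) ramifies at {2, 17}: a division algebra.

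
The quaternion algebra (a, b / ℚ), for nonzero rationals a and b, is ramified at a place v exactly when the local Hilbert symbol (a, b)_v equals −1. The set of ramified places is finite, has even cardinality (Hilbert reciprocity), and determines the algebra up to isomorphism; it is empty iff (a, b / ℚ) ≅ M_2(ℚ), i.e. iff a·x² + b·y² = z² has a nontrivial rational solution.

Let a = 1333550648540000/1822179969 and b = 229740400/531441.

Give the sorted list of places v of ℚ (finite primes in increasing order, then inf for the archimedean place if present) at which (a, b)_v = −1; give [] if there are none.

(a, b) ≡ (805046, 1591) mod (ℚ^×)²; places V = {2, 3, 5, 11, 17, 19, 23, 31, 37, 43, ∞}.
(a,b)_5: α=4, u≡1; β=2, v≡1 (mod 5); (1|5)=+1, (1|5)=+1; sign (−1)^0·+1^2·+1^4 = +1.
(a,b)_∞: sgn(805046)=+, sgn(1591)=+, so +1.
(a,b)_19: α=0, u≡6; β=2, v≡3 (mod 19); (6|19)=+1, (3|19)=-1; sign (−1)^0·+1^2·-1^0 = +1.
(a,b)_3: α=-8, u≡2; β=-12, v≡1 (mod 3); (2|3)=-1, (1|3)=+1; sign (−1)^0·-1^-12·+1^-8 = +1.
(a,b)_11: α=3, u≡3; β=0, v≡6 (mod 11); (3|11)=+1, (6|11)=-1; sign (−1)^0·+1^0·-1^3 = -1.
(a,b)_2: α=5, β=4; u≡3, v≡7 (mod 8); ε(u)ε(v)=1·1, αω(v)=5·0, βω(u)=4·1; sum ≡ 1  ⇒  -1.
(a,b)_43: α=1, u≡1; β=1, v≡34 (mod 43); (1|43)=+1, (34|43)=-1; sign (−1)^1·+1^1·-1^1 = +1.
(a,b)_17: α=-2, u≡14; β=0, v≡5 (mod 17); (14|17)=-1, (5|17)=-1; sign (−1)^0·-1^0·-1^-2 = +1.
(a,b)_31: α=-2, u≡20; β=0, v≡18 (mod 31); (20|31)=+1, (18|31)=+1; sign (−1)^0·+1^0·+1^-2 = +1.
(a,b)_23: α=1, u≡14; β=0, v≡8 (mod 23); (14|23)=-1, (8|23)=+1; sign (−1)^0·-1^0·+1^1 = +1.
(a,b)_37: α=3, u≡20; β=1, v≡23 (mod 37); (20|37)=-1, (23|37)=-1; sign (−1)^0·-1^1·-1^3 = +1.
(805046, 1591 / ℚ) ramifies at {2, 11}: a division algebra.

[2, 11]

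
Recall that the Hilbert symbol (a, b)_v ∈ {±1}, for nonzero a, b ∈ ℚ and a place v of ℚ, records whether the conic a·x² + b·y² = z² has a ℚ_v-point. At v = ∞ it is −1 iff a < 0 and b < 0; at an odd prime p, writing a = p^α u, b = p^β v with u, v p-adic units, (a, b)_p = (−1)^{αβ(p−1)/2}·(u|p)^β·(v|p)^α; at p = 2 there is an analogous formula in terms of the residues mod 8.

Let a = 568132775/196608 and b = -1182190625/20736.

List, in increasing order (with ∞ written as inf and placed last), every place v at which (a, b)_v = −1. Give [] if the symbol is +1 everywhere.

[5, 17]

(a, b) ≡ (357, -6545) mod (ℚ^×)²; places V = {2, 3, 5, 7, 11, 17, 19, 23, ∞}.
(a,b)_19: α=2, u≡13; β=0, v≡13 (mod 19); (13|19)=-1, (13|19)=-1; sign (−1)^0·-1^0·-1^2 = +1.
(a,b)_5: α=2, u≡2; β=5, v≡4 (mod 5); (2|5)=-1, (4|5)=+1; sign (−1)^0·-1^5·+1^2 = -1.
(a,b)_17: α=1, u≡2; β=3, v≡6 (mod 17); (2|17)=+1, (6|17)=-1; sign (−1)^0·+1^3·-1^1 = -1.
(a,b)_2: α=-16, β=-8; u≡5, v≡7 (mod 8); ε(u)ε(v)=0·1, αω(v)=-16·0, βω(u)=-8·1; sum ≡ 0  ⇒  +1.
(a,b)_∞: sgn(357)=+, sgn(-6545)=−, so +1.
(a,b)_11: α=0, u≡9; β=1, v≡6 (mod 11); (9|11)=+1, (6|11)=-1; sign (−1)^0·+1^1·-1^0 = +1.
(a,b)_23: α=2, u≡9; β=0, v≡17 (mod 23); (9|23)=+1, (17|23)=-1; sign (−1)^0·+1^0·-1^2 = +1.
(a,b)_7: α=1, u≡4; β=1, v≡6 (mod 7); (4|7)=+1, (6|7)=-1; sign (−1)^1·+1^1·-1^1 = +1.
(a,b)_3: α=-1, u≡2; β=-4, v≡1 (mod 3); (2|3)=-1, (1|3)=+1; sign (−1)^0·-1^-4·+1^-1 = +1.
Ram(357, -6545) = {5, 17}; no ℚ_5-point on the conic.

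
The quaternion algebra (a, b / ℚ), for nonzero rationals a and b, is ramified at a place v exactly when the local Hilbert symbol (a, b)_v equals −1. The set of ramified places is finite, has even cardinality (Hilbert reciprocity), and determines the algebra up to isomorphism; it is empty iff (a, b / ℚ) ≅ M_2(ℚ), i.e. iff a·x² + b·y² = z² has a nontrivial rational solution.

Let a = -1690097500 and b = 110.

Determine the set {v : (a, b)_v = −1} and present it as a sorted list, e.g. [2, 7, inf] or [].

[7, 11, 13, 19]

(a, b) ≡ (-676039, 110) mod (ℚ^×)²; places V = {2, 5, 7, 11, 13, 17, 19, 23, ∞}.
(a,b)_7: α=1, u≡2; β=0, v≡5 (mod 7); (2|7)=+1, (5|7)=-1; sign (−1)^0·+1^0·-1^1 = -1.
(a,b)_11: α=0, u≡8; β=1, v≡10 (mod 11); (8|11)=-1, (10|11)=-1; sign (−1)^0·-1^1·-1^0 = -1.
(a,b)_13: α=1, u≡1; β=0, v≡6 (mod 13); (1|13)=+1, (6|13)=-1; sign (−1)^0·+1^0·-1^1 = -1.
(a,b)_2: α=2, β=1; u≡1, v≡7 (mod 8); ε(u)ε(v)=0·1, αω(v)=2·0, βω(u)=1·0; sum ≡ 0  ⇒  +1.
(a,b)_17: α=1, u≡13; β=0, v≡8 (mod 17); (13|17)=+1, (8|17)=+1; sign (−1)^0·+1^0·+1^1 = +1.
(a,b)_19: α=1, u≡9; β=0, v≡15 (mod 19); (9|19)=+1, (15|19)=-1; sign (−1)^0·+1^0·-1^1 = -1.
(a,b)_5: α=4, u≡4; β=1, v≡2 (mod 5); (4|5)=+1, (2|5)=-1; sign (−1)^0·+1^1·-1^4 = +1.
(a,b)_∞: sgn(-676039)=−, sgn(110)=+, so +1.
(a,b)_23: α=1, u≡16; β=0, v≡18 (mod 23); (16|23)=+1, (18|23)=+1; sign (−1)^0·+1^0·+1^1 = +1.
(-676039, 110 / ℚ) ramifies at {7, 11, 13, 19}: a division algebra.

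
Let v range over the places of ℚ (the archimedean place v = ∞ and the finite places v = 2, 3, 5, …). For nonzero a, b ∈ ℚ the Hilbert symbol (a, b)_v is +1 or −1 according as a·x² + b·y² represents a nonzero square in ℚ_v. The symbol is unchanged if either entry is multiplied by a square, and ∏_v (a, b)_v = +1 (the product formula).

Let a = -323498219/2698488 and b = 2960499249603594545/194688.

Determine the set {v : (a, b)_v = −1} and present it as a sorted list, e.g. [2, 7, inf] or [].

(a, b) ≡ (-858, 13090) mod (ℚ^×)²; places V = {2, 3, 5, 7, 11, 13, 17, 19, 29, 31, ∞}.
(a,b)_31: α=-2, u≡1; β=0, v≡20 (mod 31); (1|31)=+1, (20|31)=+1; sign (−1)^0·+1^0·+1^-2 = +1.
(a,b)_3: α=-3, u≡2; β=-2, v≡1 (mod 3); (2|3)=-1, (1|3)=+1; sign (−1)^0·-1^-2·+1^-3 = +1.
(a,b)_7: α=0, u≡6; β=1, v≡4 (mod 7); (6|7)=-1, (4|7)=+1; sign (−1)^0·-1^1·+1^0 = -1.
(a,b)_5: α=0, u≡2; β=1, v≡3 (mod 5); (2|5)=-1, (3|5)=-1; sign (−1)^0·-1^1·-1^0 = -1.
(a,b)_17: α=2, u≡13; β=1, v≡5 (mod 17); (13|17)=+1, (5|17)=-1; sign (−1)^0·+1^1·-1^2 = +1.
(a,b)_19: α=0, u≡16; β=2, v≡12 (mod 19); (16|19)=+1, (12|19)=-1; sign (−1)^0·+1^2·-1^0 = +1.
(a,b)_13: α=-1, u≡12; β=-2, v≡10 (mod 13); (12|13)=+1, (10|13)=+1; sign (−1)^0·+1^-2·+1^-1 = +1.
(a,b)_2: α=-3, β=-7; u≡3, v≡1 (mod 8); ε(u)ε(v)=1·0, αω(v)=-3·0, βω(u)=-7·1; sum ≡ 1  ⇒  -1.
(a,b)_11: α=3, u≡7; β=7, v≡6 (mod 11); (7|11)=-1, (6|11)=-1; sign (−1)^1·-1^7·-1^3 = -1.
(a,b)_∞: sgn(-858)=−, sgn(13090)=+, so +1.
(a,b)_29: α=2, u≡19; β=4, v≡15 (mod 29); (19|29)=-1, (15|29)=-1; sign (−1)^0·-1^4·-1^2 = +1.
Ram(-858, 13090) = {2, 5, 7, 11}; no ℚ_2-point on the conic.

[2, 5, 7, 11]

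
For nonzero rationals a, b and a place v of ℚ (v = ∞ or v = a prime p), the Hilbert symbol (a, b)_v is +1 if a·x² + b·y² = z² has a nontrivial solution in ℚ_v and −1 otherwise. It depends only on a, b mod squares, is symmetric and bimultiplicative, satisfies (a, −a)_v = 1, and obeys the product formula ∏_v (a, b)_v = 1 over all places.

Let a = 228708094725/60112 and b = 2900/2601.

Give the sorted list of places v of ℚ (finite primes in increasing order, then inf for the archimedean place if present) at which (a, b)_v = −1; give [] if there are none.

[3, 11, 31, 47]

(a, b) ≡ (18126537, 29) mod (ℚ^×)²; places V = {2, 3, 5, 11, 13, 17, 29, 31, 47, ∞}.
(a,b)_31: α=1, u≡18; β=0, v≡15 (mod 31); (18|31)=+1, (15|31)=-1; sign (−1)^0·+1^0·-1^1 = -1.
(a,b)_17: α=-2, u≡16; β=-2, v≡3 (mod 17); (16|17)=+1, (3|17)=-1; sign (−1)^0·+1^-2·-1^-2 = +1.
(a,b)_11: α=1, u≡3; β=0, v≡8 (mod 11); (3|11)=+1, (8|11)=-1; sign (−1)^0·+1^0·-1^1 = -1.
(a,b)_47: α=1, u≡3; β=0, v≡5 (mod 47); (3|47)=+1, (5|47)=-1; sign (−1)^0·+1^0·-1^1 = -1.
(a,b)_2: α=-4, β=2; u≡1, v≡5 (mod 8); ε(u)ε(v)=0·0, αω(v)=-4·1, βω(u)=2·0; sum ≡ 0  ⇒  +1.
(a,b)_∞: sgn(18126537)=+, sgn(29)=+, so +1.
(a,b)_5: α=2, u≡2; β=2, v≡1 (mod 5); (2|5)=-1, (1|5)=+1; sign (−1)^0·-1^2·+1^2 = +1.
(a,b)_29: α=1, u≡6; β=1, v≡5 (mod 29); (6|29)=+1, (5|29)=+1; sign (−1)^0·+1^1·+1^1 = +1.
(a,b)_3: α=9, u≡2; β=-2, v≡2 (mod 3); (2|3)=-1, (2|3)=-1; sign (−1)^0·-1^-2·-1^9 = -1.
(a,b)_13: α=-1, u≡5; β=0, v≡1 (mod 13); (5|13)=-1, (1|13)=+1; sign (−1)^0·-1^0·+1^-1 = +1.
Ram(18126537, 29) = {3, 11, 31, 47}; no ℚ_3-point on the conic.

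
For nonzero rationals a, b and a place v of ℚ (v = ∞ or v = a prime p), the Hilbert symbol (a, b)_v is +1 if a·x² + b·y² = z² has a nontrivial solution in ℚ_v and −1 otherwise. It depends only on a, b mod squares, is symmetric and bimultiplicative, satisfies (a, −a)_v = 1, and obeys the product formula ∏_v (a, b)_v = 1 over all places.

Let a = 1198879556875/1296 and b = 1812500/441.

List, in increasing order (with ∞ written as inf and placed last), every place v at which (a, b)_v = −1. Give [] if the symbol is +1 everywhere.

(a, b) ≡ (11350339, 29) mod (ℚ^×)²; places V = {2, 3, 5, 7, 11, 13, 17, 23, 29, ∞}.
(a,b)_7: α=1, u≡1; β=-2, v≡2 (mod 7); (1|7)=+1, (2|7)=+1; sign (−1)^0·+1^-2·+1^1 = +1.
(a,b)_13: α=3, u≡4; β=0, v≡12 (mod 13); (4|13)=+1, (12|13)=+1; sign (−1)^0·+1^0·+1^3 = +1.
(a,b)_∞: sgn(11350339)=+, sgn(29)=+, so +1.
(a,b)_29: α=1, u≡1; β=1, v≡25 (mod 29); (1|29)=+1, (25|29)=+1; sign (−1)^0·+1^1·+1^1 = +1.
(a,b)_17: α=1, u≡9; β=0, v≡6 (mod 17); (9|17)=+1, (6|17)=-1; sign (−1)^0·+1^0·-1^1 = -1.
(a,b)_2: α=-4, β=2; u≡3, v≡5 (mod 8); ε(u)ε(v)=1·0, αω(v)=-4·1, βω(u)=2·1; sum ≡ 0  ⇒  +1.
(a,b)_5: α=4, u≡1; β=6, v≡1 (mod 5); (1|5)=+1, (1|5)=+1; sign (−1)^0·+1^6·+1^4 = +1.
(a,b)_23: α=1, u≡20; β=0, v≡2 (mod 23); (20|23)=-1, (2|23)=+1; sign (−1)^0·-1^0·+1^1 = +1.
(a,b)_11: α=1, u≡9; β=0, v≡8 (mod 11); (9|11)=+1, (8|11)=-1; sign (−1)^0·+1^0·-1^1 = -1.
(a,b)_3: α=-4, u≡1; β=-2, v≡2 (mod 3); (1|3)=+1, (2|3)=-1; sign (−1)^0·+1^-2·-1^-4 = +1.
Ram(11350339, 29) = {11, 17}; no ℚ_11-point on the conic.

[11, 17]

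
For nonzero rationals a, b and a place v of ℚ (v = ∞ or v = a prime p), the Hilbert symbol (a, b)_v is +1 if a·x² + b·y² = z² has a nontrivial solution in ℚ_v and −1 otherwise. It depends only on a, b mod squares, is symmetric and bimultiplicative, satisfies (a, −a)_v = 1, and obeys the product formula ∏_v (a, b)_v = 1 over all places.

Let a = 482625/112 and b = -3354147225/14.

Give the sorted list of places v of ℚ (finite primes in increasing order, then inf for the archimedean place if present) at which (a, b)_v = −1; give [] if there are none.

Mod squares: a ≡ 15015, b ≡ -14. Check v ∈ {∞, 2, 3, 5, 7, 11, 13}.
v=5: a=5^3·(≡3), b=5^2·(≡4) mod 5; (3|5)=-1, (4|5)=+1; (−1)^{3·2·2}·(-1)^2·(+1)^3 = +1.
v=2: v_2(a)=-4, v_2(b)=-1; units ≡ 7, 1 (mod 8); ε·ε+αω+βω = 1·0+-4·0+-1·0 ≡ 0  ⇒  (a,b)_2 = +1.
v=13: a=13^1·(≡11), b=13^2·(≡10) mod 13; (11|13)=-1, (10|13)=+1; (−1)^{1·2·6}·(-1)^2·(+1)^1 = +1.
v=11: a=11^1·(≡9), b=11^2·(≡2) mod 11; (9|11)=+1, (2|11)=-1; (−1)^{1·2·5}·(+1)^2·(-1)^1 = -1.
v=3: a=3^3·(≡1), b=3^8·(≡1) mod 3; (1|3)=+1, (1|3)=+1; (−1)^{3·8·1}·(+1)^8·(+1)^3 = +1.
v=∞: 15015 > 0 and -14 < 0  ⇒  (a,b)_∞ = +1.
v=7: a=7^-1·(≡5), b=7^-1·(≡6) mod 7; (5|7)=-1, (6|7)=-1; (−1)^{-1·-1·3}·(-1)^-1·(-1)^-1 = -1.
(15015, -14 / ℚ) ramifies at {7, 11}: a division algebra.

[7, 11]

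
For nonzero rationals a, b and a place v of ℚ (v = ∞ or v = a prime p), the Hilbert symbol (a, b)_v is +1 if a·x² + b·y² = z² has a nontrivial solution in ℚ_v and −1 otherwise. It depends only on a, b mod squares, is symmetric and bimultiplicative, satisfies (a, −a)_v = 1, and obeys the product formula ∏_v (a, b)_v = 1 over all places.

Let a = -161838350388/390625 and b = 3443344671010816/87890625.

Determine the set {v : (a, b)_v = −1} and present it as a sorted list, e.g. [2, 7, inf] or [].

[2, 11, 13, 17]

Mod squares: a ≡ -128557, b ≡ 198679. Check v ∈ {∞, 2, 3, 5, 11, 13, 17, 29, 31}.
v=17: a=17^2·(≡12), b=17^3·(≡8) mod 17; (12|17)=-1, (8|17)=+1; (−1)^{2·3·8}·(-1)^3·(+1)^2 = -1.
v=∞: -128557 < 0 and 198679 > 0  ⇒  (a,b)_∞ = +1.
v=11: a=11^3·(≡8), b=11^4·(≡7) mod 11; (8|11)=-1, (7|11)=-1; (−1)^{3·4·5}·(-1)^4·(-1)^3 = -1.
v=2: v_2(a)=2, v_2(b)=12; units ≡ 3, 7 (mod 8); ε·ε+αω+βω = 1·1+2·0+12·1 ≡ 1  ⇒  (a,b)_2 = -1.
v=31: a=31^1·(≡20), b=31^1·(≡29) mod 31; (20|31)=+1, (29|31)=-1; (−1)^{1·1·15}·(+1)^1·(-1)^1 = +1.
v=5: a=5^-8·(≡2), b=5^-10·(≡4) mod 5; (2|5)=-1, (4|5)=+1; (−1)^{-8·-10·2}·(-1)^-10·(+1)^-8 = +1.
v=29: a=29^1·(≡28), b=29^1·(≡23) mod 29; (28|29)=+1, (23|29)=+1; (−1)^{1·1·14}·(+1)^1·(+1)^1 = +1.
v=13: a=13^1·(≡12), b=13^1·(≡5) mod 13; (12|13)=+1, (5|13)=-1; (−1)^{1·1·6}·(+1)^1·(-1)^1 = -1.
v=3: a=3^2·(≡2), b=3^-2·(≡1) mod 3; (2|3)=-1, (1|3)=+1; (−1)^{2·-2·1}·(-1)^-2·(+1)^2 = +1.
|Ram(-128557, 198679)| = 4, even; anisotropic at {2, 11, 13, 17}.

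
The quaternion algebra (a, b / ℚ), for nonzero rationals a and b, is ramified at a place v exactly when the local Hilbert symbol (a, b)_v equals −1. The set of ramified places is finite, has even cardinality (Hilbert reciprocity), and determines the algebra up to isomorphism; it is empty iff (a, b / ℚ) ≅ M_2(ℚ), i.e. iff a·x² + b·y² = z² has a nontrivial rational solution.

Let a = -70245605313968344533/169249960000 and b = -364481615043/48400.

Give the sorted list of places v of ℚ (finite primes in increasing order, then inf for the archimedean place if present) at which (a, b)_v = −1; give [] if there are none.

Mod squares: a ≡ -528333, b ≡ -13547. Check v ∈ {∞, 2, 3, 5, 7, 11, 13, 17, 19, 23, 31}.
v=31: a=31^1·(≡1), b=31^1·(≡8) mod 31; (1|31)=+1, (8|31)=+1; (−1)^{1·1·15}·(+1)^1·(+1)^1 = -1.
v=7: a=7^2·(≡6), b=7^2·(≡6) mod 7; (6|7)=-1, (6|7)=-1; (−1)^{2·2·3}·(-1)^2·(-1)^2 = +1.
v=17: a=17^-2·(≡10), b=17^0·(≡8) mod 17; (10|17)=-1, (8|17)=+1; (−1)^{-2·0·8}·(-1)^0·(+1)^-2 = +1.
v=3: a=3^7·(≡1), b=3^2·(≡1) mod 3; (1|3)=+1, (1|3)=+1; (−1)^{7·2·1}·(+1)^2·(+1)^7 = +1.
v=11: a=11^-4·(≡2), b=11^-2·(≡1) mod 11; (2|11)=-1, (1|11)=+1; (−1)^{-4·-2·5}·(-1)^-2·(+1)^-4 = +1.
v=13: a=13^5·(≡4), b=13^2·(≡10) mod 13; (4|13)=+1, (10|13)=+1; (−1)^{5·2·6}·(+1)^2·(+1)^5 = +1.
v=19: a=19^5·(≡5), b=19^3·(≡6) mod 19; (5|19)=+1, (6|19)=+1; (−1)^{5·3·9}·(+1)^3·(+1)^5 = -1.
v=2: v_2(a)=-6, v_2(b)=-4; units ≡ 3, 5 (mod 8); ε·ε+αω+βω = 1·0+-6·1+-4·1 ≡ 0  ⇒  (a,b)_2 = +1.
v=∞: -528333 < 0 and -13547 < 0  ⇒  (a,b)_∞ = -1.
v=23: a=23^1·(≡4), b=23^1·(≡1) mod 23; (4|23)=+1, (1|23)=+1; (−1)^{1·1·11}·(+1)^1·(+1)^1 = -1.
v=5: a=5^-4·(≡2), b=5^-2·(≡2) mod 5; (2|5)=-1, (2|5)=-1; (−1)^{-4·-2·2}·(-1)^-2·(-1)^-4 = +1.
Ram(-528333, -13547) = {19, 23, 31, ∞}; no ℚ_19-point on the conic.

[19, 23, 31, inf]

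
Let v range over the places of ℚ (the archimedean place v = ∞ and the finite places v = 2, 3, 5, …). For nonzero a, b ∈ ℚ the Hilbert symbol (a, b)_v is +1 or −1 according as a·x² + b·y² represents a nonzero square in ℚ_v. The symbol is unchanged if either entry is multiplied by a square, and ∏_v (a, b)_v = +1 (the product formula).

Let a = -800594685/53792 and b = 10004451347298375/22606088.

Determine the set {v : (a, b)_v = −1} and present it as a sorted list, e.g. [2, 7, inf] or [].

[]

(a, b) ≡ (-170, 30) mod (ℚ^×)²; places V = {2, 3, 5, 11, 17, 31, 41, ∞}.
(a,b)_2: α=-5, β=-3; u≡3, v≡7 (mod 8); ε(u)ε(v)=1·1, αω(v)=-5·0, βω(u)=-3·1; sum ≡ 0  ⇒  +1.
(a,b)_17: α=1, u≡5; β=2, v≡1 (mod 17); (5|17)=-1, (1|17)=+1; sign (−1)^0·-1^2·+1^1 = +1.
(a,b)_∞: sgn(-170)=−, sgn(30)=+, so +1.
(a,b)_11: α=2, u≡2; β=4, v≡6 (mod 11); (2|11)=-1, (6|11)=-1; sign (−1)^0·-1^4·-1^2 = +1.
(a,b)_41: α=-2, u≡12; β=-4, v≡26 (mod 41); (12|41)=-1, (26|41)=-1; sign (−1)^0·-1^-4·-1^-2 = +1.
(a,b)_3: α=4, u≡1; β=9, v≡1 (mod 3); (1|3)=+1, (1|3)=+1; sign (−1)^0·+1^9·+1^4 = +1.
(a,b)_5: α=1, u≡4; β=3, v≡4 (mod 5); (4|5)=+1, (4|5)=+1; sign (−1)^0·+1^3·+1^1 = +1.
(a,b)_31: α=2, u≡19; β=2, v≡22 (mod 31); (19|31)=+1, (22|31)=-1; sign (−1)^0·+1^2·-1^2 = +1.
Ram(a, b) = ∅: the form -170·x² + 30·y² − z² is isotropic over every ℚ_v, so by Hasse–Minkowski it is isotropic over ℚ.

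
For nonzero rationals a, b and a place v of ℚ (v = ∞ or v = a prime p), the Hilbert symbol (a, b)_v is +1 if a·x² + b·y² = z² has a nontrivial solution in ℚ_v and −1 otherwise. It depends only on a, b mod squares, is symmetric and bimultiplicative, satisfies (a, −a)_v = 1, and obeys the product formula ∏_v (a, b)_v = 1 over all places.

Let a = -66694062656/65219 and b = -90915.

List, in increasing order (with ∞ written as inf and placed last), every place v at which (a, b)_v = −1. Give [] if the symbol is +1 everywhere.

[3, 11, 19, inf]

Mod squares: a ≡ -187891, b ≡ -90915. Check v ∈ {∞, 2, 3, 5, 7, 11, 13, 19, 29, 31}.
v=19: a=19^3·(≡18), b=19^1·(≡3) mod 19; (18|19)=-1, (3|19)=-1; (−1)^{3·1·9}·(-1)^1·(-1)^3 = -1.
v=13: a=13^2·(≡5), b=13^0·(≡7) mod 13; (5|13)=-1, (7|13)=-1; (−1)^{2·0·6}·(-1)^0·(-1)^2 = +1.
v=2: v_2(a)=6, v_2(b)=0; units ≡ 5, 5 (mod 8); ε·ε+αω+βω = 0·0+6·1+0·1 ≡ 0  ⇒  (a,b)_2 = +1.
v=11: a=11^-3·(≡2), b=11^1·(≡7) mod 11; (2|11)=-1, (7|11)=-1; (−1)^{-3·1·5}·(-1)^1·(-1)^-3 = -1.
v=7: a=7^-2·(≡3), b=7^0·(≡1) mod 7; (3|7)=-1, (1|7)=+1; (−1)^{-2·0·3}·(-1)^0·(+1)^-2 = +1.
v=31: a=31^1·(≡22), b=31^0·(≡8) mod 31; (22|31)=-1, (8|31)=+1; (−1)^{1·0·15}·(-1)^0·(+1)^1 = +1.
v=∞: -187891 < 0 and -90915 < 0  ⇒  (a,b)_∞ = -1.
v=3: a=3^0·(≡2), b=3^1·(≡1) mod 3; (2|3)=-1, (1|3)=+1; (−1)^{0·1·1}·(-1)^1·(+1)^0 = -1.
v=29: a=29^1·(≡14), b=29^1·(≡26) mod 29; (14|29)=-1, (26|29)=-1; (−1)^{1·1·14}·(-1)^1·(-1)^1 = +1.
v=5: a=5^0·(≡1), b=5^1·(≡2) mod 5; (1|5)=+1, (2|5)=-1; (−1)^{0·1·2}·(+1)^1·(-1)^0 = +1.
|Ram(-187891, -90915)| = 4, even; anisotropic at {3, 11, 19, ∞}.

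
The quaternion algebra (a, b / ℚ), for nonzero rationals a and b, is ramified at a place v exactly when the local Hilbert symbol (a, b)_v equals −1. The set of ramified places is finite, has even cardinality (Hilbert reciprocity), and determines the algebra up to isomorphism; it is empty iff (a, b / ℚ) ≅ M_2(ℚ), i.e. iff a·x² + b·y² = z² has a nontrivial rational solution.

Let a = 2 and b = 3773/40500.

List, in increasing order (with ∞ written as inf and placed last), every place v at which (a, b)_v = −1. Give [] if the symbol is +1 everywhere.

(a, b) ≡ (2, 385) mod (ℚ^×)²; places V = {2, 3, 5, 7, 11, ∞}.
(a,b)_7: α=0, u≡2; β=3, v≡5 (mod 7); (2|7)=+1, (5|7)=-1; sign (−1)^0·+1^3·-1^0 = +1.
(a,b)_∞: sgn(2)=+, sgn(385)=+, so +1.
(a,b)_2: α=1, β=-2; u≡1, v≡1 (mod 8); ε(u)ε(v)=0·0, αω(v)=1·0, βω(u)=-2·0; sum ≡ 0  ⇒  +1.
(a,b)_3: α=0, u≡2; β=-4, v≡1 (mod 3); (2|3)=-1, (1|3)=+1; sign (−1)^0·-1^-4·+1^0 = +1.
(a,b)_5: α=0, u≡2; β=-3, v≡2 (mod 5); (2|5)=-1, (2|5)=-1; sign (−1)^0·-1^-3·-1^0 = -1.
(a,b)_11: α=0, u≡2; β=1, v≡10 (mod 11); (2|11)=-1, (10|11)=-1; sign (−1)^0·-1^1·-1^0 = -1.
Ram(2, 385) = {5, 11}; no ℚ_5-point on the conic.

[5, 11]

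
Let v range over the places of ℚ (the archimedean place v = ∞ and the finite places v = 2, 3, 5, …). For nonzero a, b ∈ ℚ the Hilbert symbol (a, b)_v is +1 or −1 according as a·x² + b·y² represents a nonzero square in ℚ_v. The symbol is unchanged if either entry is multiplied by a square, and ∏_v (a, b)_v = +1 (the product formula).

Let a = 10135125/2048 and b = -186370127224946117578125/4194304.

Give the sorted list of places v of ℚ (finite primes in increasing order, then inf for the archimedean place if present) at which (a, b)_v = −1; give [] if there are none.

Mod squares: a ≡ 10010, b ≡ -21. Check v ∈ {∞, 2, 3, 5, 7, 11, 13}.
v=5: a=5^3·(≡2), b=5^8·(≡1) mod 5; (2|5)=-1, (1|5)=+1; (−1)^{3·8·2}·(-1)^8·(+1)^3 = +1.
v=11: a=11^1·(≡2), b=11^4·(≡5) mod 11; (2|11)=-1, (5|11)=+1; (−1)^{1·4·5}·(-1)^4·(+1)^1 = +1.
v=7: a=7^1·(≡4), b=7^3·(≡1) mod 7; (4|7)=+1, (1|7)=+1; (−1)^{1·3·3}·(+1)^3·(+1)^1 = -1.
v=2: v_2(a)=-11, v_2(b)=-22; units ≡ 5, 3 (mod 8); ε·ε+αω+βω = 0·1+-11·1+-22·1 ≡ 1  ⇒  (a,b)_2 = -1.
v=∞: 10010 > 0 and -21 < 0  ⇒  (a,b)_∞ = +1.
v=3: a=3^4·(≡2), b=3^9·(≡2) mod 3; (2|3)=-1, (2|3)=-1; (−1)^{4·9·1}·(-1)^9·(-1)^4 = -1.
v=13: a=13^1·(≡4), b=13^6·(≡5) mod 13; (4|13)=+1, (5|13)=-1; (−1)^{1·6·6}·(+1)^6·(-1)^1 = -1.
Ram(10010, -21) = {2, 3, 7, 13}; no ℚ_2-point on the conic.

[2, 3, 7, 13]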